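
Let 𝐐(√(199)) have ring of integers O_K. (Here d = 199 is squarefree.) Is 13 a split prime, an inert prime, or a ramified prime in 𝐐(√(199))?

13 splits in O_K

d = 199 ≡ 3 (mod 4), so O_K = ℤ[√199] and disc(K) = 4d = 796.
disc(K) = 796 is not divisible by 13; 13 is unramified.
Euler's criterion: 199^6 mod 13 = 1. Thus (199|13) = 1.
d is a quadratic residue mod p, hence 13 splits in O_K.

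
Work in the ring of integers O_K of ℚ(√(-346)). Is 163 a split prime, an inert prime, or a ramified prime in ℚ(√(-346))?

split

Since -346 ≢ 1 mod 4, the ring of integers is ℤ[√-346] with discriminant 4·(-346) = -1384.
163 ∤ -1384, so 163 is unramified.
Euler's criterion: (-346)^81 mod 163 = 1. Thus (-346|163) = 1.
(-346/163) = 1, so 163 splits.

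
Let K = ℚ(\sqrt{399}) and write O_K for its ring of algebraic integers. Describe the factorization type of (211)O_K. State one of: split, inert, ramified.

split — (211) = 𝔭₁𝔭₂ with 𝔭₁ ≠ 𝔭₂

d = 399 ≡ 3 (mod 4), so O_K = ℤ[√399] and disc(K) = 4d = 1596.
211 ∤ 1596, so 211 is unramified.
Euler's criterion: 399^105 mod 211 = 1. Thus (399|211) = 1.
(399/211) = 1, so 211 splits.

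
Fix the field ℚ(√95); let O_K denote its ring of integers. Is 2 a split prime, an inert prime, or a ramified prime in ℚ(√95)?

ramifies in O_K

95 mod 4 = 3, hence disc K = 4·95 = 380 and O_K = ℤ[√95].
2 divides disc(K) = 380, so 2 ramifies.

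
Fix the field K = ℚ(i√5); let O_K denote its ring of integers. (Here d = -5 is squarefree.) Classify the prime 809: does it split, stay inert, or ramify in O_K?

p splits

d = -5 ≡ 3 (mod 4), so O_K = ℤ[√-5] and disc(K) = 4d = -20.
809 ∤ -20, so 809 is unramified.
(-5/809) = 804^404 mod 809 = 1, giving Legendre symbol 1.
(-5/809) = 1, so 809 splits.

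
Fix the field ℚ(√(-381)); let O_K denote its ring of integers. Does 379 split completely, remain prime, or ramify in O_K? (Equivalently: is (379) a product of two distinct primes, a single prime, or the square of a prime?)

d = -381 ≡ 3 (mod 4), so O_K = ℤ[√-381] and disc(K) = 4d = -1524.
disc(K) = -1524 is not divisible by 379; 379 is unramified.
(-381/379) = 377^189 mod 379 = 1, giving Legendre symbol 1.
Legendre symbol 1 ⇒ 379 is split.

split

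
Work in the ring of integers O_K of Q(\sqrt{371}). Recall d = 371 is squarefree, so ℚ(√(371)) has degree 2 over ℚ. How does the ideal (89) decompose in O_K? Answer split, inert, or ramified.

89 remains inert

Since 371 ≢ 1 mod 4, the ring of integers is ℤ[√371] with discriminant 4·371 = 1484.
Since gcd(89, 1484) = 1 the prime 89 does not ramify.
Legendre symbol by Euler's criterion: (371/89) ≡ 371^44 ≡ 88 (mod 89), i.e. (371/89) = -1.
d is a non-residue mod p, hence 89 remains inert in O_K.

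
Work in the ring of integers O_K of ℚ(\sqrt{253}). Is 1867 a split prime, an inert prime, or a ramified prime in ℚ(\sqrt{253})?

253 mod 4 = 1, hence disc K = 253 and O_K = ℤ[(1+√253)/2].
Since gcd(1867, 253) = 1 the prime 1867 does not ramify.
Compute (253/1867) via Euler: 253^((1867-1)/2) mod 1867 = 1866, so (253/1867) = -1.
d is a non-residue mod p, hence 1867 remains inert in O_K.

remains prime (inert)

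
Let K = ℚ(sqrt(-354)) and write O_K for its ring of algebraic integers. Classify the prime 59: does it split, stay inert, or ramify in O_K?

ramified — (59) = 𝔭²

d = -354 ≡ 2 (mod 4), so O_K = ℤ[√-354] and disc(K) = 4d = -1416.
disc(K) = -1416 = 59·(-24), so p = 59 is ramified.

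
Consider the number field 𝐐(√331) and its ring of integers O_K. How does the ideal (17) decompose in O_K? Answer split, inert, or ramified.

331 mod 4 = 3, hence disc K = 4·331 = 1324 and O_K = ℤ[√331].
Since gcd(17, 1324) = 1 the prime 17 does not ramify.
(331/17) = 8^8 mod 17 = 1, giving Legendre symbol 1.
(331/17) = 1, so 17 splits.

split — (17) = 𝔭₁𝔭₂ with 𝔭₁ ≠ 𝔭₂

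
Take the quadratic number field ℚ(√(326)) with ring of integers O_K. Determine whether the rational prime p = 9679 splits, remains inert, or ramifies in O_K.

Since 326 ≢ 1 mod 4, the ring of integers is ℤ[√326] with discriminant 4·326 = 1304.
disc(K) = 1304 is not divisible by 9679; 9679 is unramified.
Legendre symbol by Euler's criterion: (326/9679) ≡ 326^4839 ≡ 9678 (mod 9679), i.e. (326/9679) = -1.
Legendre symbol -1 ⇒ 9679 is inert.

9679 remains inert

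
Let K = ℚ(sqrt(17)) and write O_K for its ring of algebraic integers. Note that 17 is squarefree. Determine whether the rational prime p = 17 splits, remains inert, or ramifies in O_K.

ramifies in O_K

Since 17 ≡ 1 mod 4, the ring of integers is ℤ[(1+√17)/2] with discriminant 17.
17 divides disc(K) = 17, so 17 ramifies.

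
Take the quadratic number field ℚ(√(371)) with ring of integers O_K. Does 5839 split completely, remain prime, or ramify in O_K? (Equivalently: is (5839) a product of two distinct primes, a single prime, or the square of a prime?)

p is inert

Since 371 ≢ 1 mod 4, the ring of integers is ℤ[√371] with discriminant 4·371 = 1484.
5839 ∤ 1484, so 5839 is unramified.
Legendre symbol by Euler's criterion: (371/5839) ≡ 371^2919 ≡ 5838 (mod 5839), i.e. (371/5839) = -1.
Legendre symbol -1 ⇒ 5839 is inert.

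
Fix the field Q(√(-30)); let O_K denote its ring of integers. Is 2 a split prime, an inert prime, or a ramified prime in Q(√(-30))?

ramified

-30 mod 4 = 2, hence disc K = 4·(-30) = -120 and O_K = ℤ[√-30].
disc(K) = -120 = 2·(-60), so p = 2 is ramified.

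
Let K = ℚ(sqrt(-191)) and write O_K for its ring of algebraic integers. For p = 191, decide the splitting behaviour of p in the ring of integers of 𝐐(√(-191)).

-191 mod 4 = 1, hence disc K = -191 and O_K = ℤ[(1+√-191)/2].
191 divides disc(K) = -191, so 191 ramifies.

191 is ramified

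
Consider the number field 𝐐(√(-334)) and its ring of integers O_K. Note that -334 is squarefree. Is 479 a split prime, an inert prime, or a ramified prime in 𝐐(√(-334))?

d = -334 ≡ 2 (mod 4), so O_K = ℤ[√-334] and disc(K) = 4d = -1336.
479 ∤ -1336, so 479 is unramified.
Legendre symbol by Euler's criterion: (-334/479) ≡ (-334)^239 ≡ 478 (mod 479), i.e. (-334/479) = -1.
Legendre symbol -1 ⇒ 479 is inert.

479 remains inert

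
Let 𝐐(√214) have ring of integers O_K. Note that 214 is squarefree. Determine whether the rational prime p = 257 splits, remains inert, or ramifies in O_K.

d = 214 ≡ 2 (mod 4), so O_K = ℤ[√214] and disc(K) = 4d = 856.
Since gcd(257, 856) = 1 the prime 257 does not ramify.
(214/257) = 214^128 mod 257 = 256, giving Legendre symbol -1.
d is a non-residue mod p, hence 257 remains inert in O_K.

257 remains inert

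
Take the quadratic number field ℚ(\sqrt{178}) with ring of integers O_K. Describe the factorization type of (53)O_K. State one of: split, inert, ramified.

Since 178 ≢ 1 mod 4, the ring of integers is ℤ[√178] with discriminant 4·178 = 712.
disc(K) = 712 is not divisible by 53; 53 is unramified.
Compute (178/53) via Euler: 19^((53-1)/2) mod 53 = 52, so (178/53) = -1.
(178/53) = -1, so 53 is inert.

53 remains inert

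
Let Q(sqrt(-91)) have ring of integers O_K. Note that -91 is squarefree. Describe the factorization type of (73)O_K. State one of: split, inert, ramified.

p splits

Since -91 ≡ 1 mod 4, the ring of integers is ℤ[(1+√-91)/2] with discriminant -91.
Since gcd(73, -91) = 1 the prime 73 does not ramify.
Legendre symbol by Euler's criterion: (-91/73) ≡ (-91)^36 ≡ 1 (mod 73), i.e. (-91/73) = 1.
d is a quadratic residue mod p, hence 73 splits in O_K.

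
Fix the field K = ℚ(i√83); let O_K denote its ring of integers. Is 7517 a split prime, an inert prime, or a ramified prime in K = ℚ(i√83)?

-83 mod 4 = 1, hence disc K = -83 and O_K = ℤ[(1+√-83)/2].
7517 ∤ -83, so 7517 is unramified.
Compute (-83/7517) via Euler: 7434^((7517-1)/2) mod 7517 = 7516, so (-83/7517) = -1.
Legendre symbol -1 ⇒ 7517 is inert.

inert — (7517) stays prime in O_K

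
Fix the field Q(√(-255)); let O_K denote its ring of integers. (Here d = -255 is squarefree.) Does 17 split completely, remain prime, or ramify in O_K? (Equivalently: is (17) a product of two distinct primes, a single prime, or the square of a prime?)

17 is ramified

d = -255 ≡ 1 (mod 4), so O_K = ℤ[(1+√-255)/2] and disc(K) = d = -255.
17 divides disc(K) = -255, so 17 ramifies.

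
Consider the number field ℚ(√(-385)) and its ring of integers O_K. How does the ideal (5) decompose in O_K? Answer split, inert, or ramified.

ramified

Since -385 ≢ 1 mod 4, the ring of integers is ℤ[√-385] with discriminant 4·(-385) = -1540.
5 divides disc(K) = -1540, so 5 ramifies.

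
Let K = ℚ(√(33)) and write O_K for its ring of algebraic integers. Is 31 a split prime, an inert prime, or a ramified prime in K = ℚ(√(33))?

31 splits in O_K

33 mod 4 = 1, hence disc K = 33 and O_K = ℤ[(1+√33)/2].
Since gcd(31, 33) = 1 the prime 31 does not ramify.
(33/31) = 2^15 mod 31 = 1, giving Legendre symbol 1.
Legendre symbol 1 ⇒ 31 is split.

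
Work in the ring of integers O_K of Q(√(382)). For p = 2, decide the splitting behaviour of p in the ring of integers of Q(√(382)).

382 mod 4 = 2, hence disc K = 4·382 = 1528 and O_K = ℤ[√382].
disc(K) = 1528 = 2·764, so p = 2 is ramified.

ramifies in O_K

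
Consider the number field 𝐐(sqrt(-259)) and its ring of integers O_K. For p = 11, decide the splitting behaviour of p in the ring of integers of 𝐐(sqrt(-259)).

d = -259 ≡ 1 (mod 4), so O_K = ℤ[(1+√-259)/2] and disc(K) = d = -259.
Since gcd(11, -259) = 1 the prime 11 does not ramify.
Legendre symbol by Euler's criterion: (-259/11) ≡ (-259)^5 ≡ 1 (mod 11), i.e. (-259/11) = 1.
(-259/11) = 1, so 11 splits.

split — (11) = 𝔭₁𝔭₂ with 𝔭₁ ≠ 𝔭₂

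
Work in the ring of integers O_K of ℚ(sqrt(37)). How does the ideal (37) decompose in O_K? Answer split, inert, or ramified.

37 mod 4 = 1, hence disc K = 37 and O_K = ℤ[(1+√37)/2].
37 divides disc(K) = 37, so 37 ramifies.

ramified — (37) = 𝔭²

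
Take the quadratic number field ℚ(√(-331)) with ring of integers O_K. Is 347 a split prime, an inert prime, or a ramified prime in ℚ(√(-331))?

p splits

-331 mod 4 = 1, hence disc K = -331 and O_K = ℤ[(1+√-331)/2].
347 ∤ -331, so 347 is unramified.
Compute (-331/347) via Euler: 16^((347-1)/2) mod 347 = 1, so (-331/347) = 1.
Legendre symbol 1 ⇒ 347 is split.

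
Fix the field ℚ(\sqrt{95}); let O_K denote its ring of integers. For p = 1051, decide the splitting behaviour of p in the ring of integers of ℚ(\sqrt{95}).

1051 remains inert

95 mod 4 = 3, hence disc K = 4·95 = 380 and O_K = ℤ[√95].
disc(K) = 380 is not divisible by 1051; 1051 is unramified.
Compute (95/1051) via Euler: 95^((1051-1)/2) mod 1051 = 1050, so (95/1051) = -1.
(95/1051) = -1, so 1051 is inert.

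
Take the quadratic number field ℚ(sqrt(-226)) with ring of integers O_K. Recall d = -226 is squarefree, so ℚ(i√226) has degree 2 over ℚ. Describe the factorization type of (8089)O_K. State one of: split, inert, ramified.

remains prime (inert)

-226 mod 4 = 2, hence disc K = 4·(-226) = -904 and O_K = ℤ[√-226].
Since gcd(8089, -904) = 1 the prime 8089 does not ramify.
(-226/8089) = 7863^4044 mod 8089 = 8088, giving Legendre symbol -1.
Legendre symbol -1 ⇒ 8089 is inert.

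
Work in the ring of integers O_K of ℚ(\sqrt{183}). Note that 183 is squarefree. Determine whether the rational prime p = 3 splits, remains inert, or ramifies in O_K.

ramified

d = 183 ≡ 3 (mod 4), so O_K = ℤ[√183] and disc(K) = 4d = 732.
3 divides disc(K) = 732, so 3 ramifies.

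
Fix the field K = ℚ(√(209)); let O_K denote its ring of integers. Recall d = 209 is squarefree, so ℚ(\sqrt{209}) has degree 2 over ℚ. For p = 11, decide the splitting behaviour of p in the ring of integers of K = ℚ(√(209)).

ramified

Since 209 ≡ 1 mod 4, the ring of integers is ℤ[(1+√209)/2] with discriminant 209.
disc(K) = 209 = 11·19, so p = 11 is ramified.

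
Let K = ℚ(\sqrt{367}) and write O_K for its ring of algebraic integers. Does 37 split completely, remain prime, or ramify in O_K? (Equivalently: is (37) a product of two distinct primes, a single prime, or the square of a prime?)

367 mod 4 = 3, hence disc K = 4·367 = 1468 and O_K = ℤ[√367].
Since gcd(37, 1468) = 1 the prime 37 does not ramify.
(367/37) = 34^18 mod 37 = 1, giving Legendre symbol 1.
d is a quadratic residue mod p, hence 37 splits in O_K.

splits completely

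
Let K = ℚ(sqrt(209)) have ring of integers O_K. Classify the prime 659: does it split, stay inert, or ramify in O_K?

splits completely

Since 209 ≡ 1 mod 4, the ring of integers is ℤ[(1+√209)/2] with discriminant 209.
659 ∤ 209, so 659 is unramified.
Compute (209/659) via Euler: 209^((659-1)/2) mod 659 = 1, so (209/659) = 1.
(209/659) = 1, so 659 splits.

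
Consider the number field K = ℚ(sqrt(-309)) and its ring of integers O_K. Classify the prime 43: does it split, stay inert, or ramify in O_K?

d = -309 ≡ 3 (mod 4), so O_K = ℤ[√-309] and disc(K) = 4d = -1236.
disc(K) = -1236 is not divisible by 43; 43 is unramified.
Compute (-309/43) via Euler: 35^((43-1)/2) mod 43 = 1, so (-309/43) = 1.
d is a quadratic residue mod p, hence 43 splits in O_K.

split — (43) = 𝔭₁𝔭₂ with 𝔭₁ ≠ 𝔭₂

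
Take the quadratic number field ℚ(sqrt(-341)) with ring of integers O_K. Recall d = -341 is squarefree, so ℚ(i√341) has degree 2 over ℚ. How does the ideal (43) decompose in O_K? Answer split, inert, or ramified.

remains prime (inert)

Since -341 ≢ 1 mod 4, the ring of integers is ℤ[√-341] with discriminant 4·(-341) = -1364.
43 ∤ -1364, so 43 is unramified.
Legendre symbol by Euler's criterion: (-341/43) ≡ (-341)^21 ≡ 42 (mod 43), i.e. (-341/43) = -1.
Legendre symbol -1 ⇒ 43 is inert.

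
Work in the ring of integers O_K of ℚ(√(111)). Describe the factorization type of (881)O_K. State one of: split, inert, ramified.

inert — (881) stays prime in O_K

111 mod 4 = 3, hence disc K = 4·111 = 444 and O_K = ℤ[√111].
disc(K) = 444 is not divisible by 881; 881 is unramified.
(111/881) = 111^440 mod 881 = 880, giving Legendre symbol -1.
(111/881) = -1, so 881 is inert.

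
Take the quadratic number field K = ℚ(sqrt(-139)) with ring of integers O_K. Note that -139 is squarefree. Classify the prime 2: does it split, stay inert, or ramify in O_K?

p is inert

-139 mod 4 = 1, hence disc K = -139 and O_K = ℤ[(1+√-139)/2].
disc(K) = -139 is not divisible by 2; 2 is unramified.
For p = 2 with d ≡ 1 (mod 4): d mod 8 = 5, so 2 is inert.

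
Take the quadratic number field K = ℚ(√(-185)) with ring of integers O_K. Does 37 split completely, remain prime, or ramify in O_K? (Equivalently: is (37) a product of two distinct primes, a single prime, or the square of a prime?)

-185 mod 4 = 3, hence disc K = 4·(-185) = -740 and O_K = ℤ[√-185].
37 divides disc(K) = -740, so 37 ramifies.

ramified — (37) = 𝔭²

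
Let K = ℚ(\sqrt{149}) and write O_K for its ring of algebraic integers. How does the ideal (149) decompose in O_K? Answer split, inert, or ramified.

Since 149 ≡ 1 mod 4, the ring of integers is ℤ[(1+√149)/2] with discriminant 149.
Ramification test: 149 | 149. The prime 149 ramifies in K.

ramified — (149) = 𝔭²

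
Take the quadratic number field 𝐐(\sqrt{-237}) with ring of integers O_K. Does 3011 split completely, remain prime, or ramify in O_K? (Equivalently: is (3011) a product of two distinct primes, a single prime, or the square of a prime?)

Since -237 ≢ 1 mod 4, the ring of integers is ℤ[√-237] with discriminant 4·(-237) = -948.
3011 ∤ -948, so 3011 is unramified.
(-237/3011) = 2774^1505 mod 3011 = 1, giving Legendre symbol 1.
(-237/3011) = 1, so 3011 splits.

split — (3011) = 𝔭₁𝔭₂ with 𝔭₁ ≠ 𝔭₂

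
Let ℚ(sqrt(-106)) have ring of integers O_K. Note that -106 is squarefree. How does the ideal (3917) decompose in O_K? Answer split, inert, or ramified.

3917 splits in O_K

Since -106 ≢ 1 mod 4, the ring of integers is ℤ[√-106] with discriminant 4·(-106) = -424.
disc(K) = -424 is not divisible by 3917; 3917 is unramified.
Legendre symbol by Euler's criterion: (-106/3917) ≡ (-106)^1958 ≡ 1 (mod 3917), i.e. (-106/3917) = 1.
(-106/3917) = 1, so 3917 splits.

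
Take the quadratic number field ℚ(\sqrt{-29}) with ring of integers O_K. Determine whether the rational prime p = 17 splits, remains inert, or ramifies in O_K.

inert — (17) stays prime in O_K

-29 mod 4 = 3, hence disc K = 4·(-29) = -116 and O_K = ℤ[√-29].
disc(K) = -116 is not divisible by 17; 17 is unramified.
Compute (-29/17) via Euler: 5^((17-1)/2) mod 17 = 16, so (-29/17) = -1.
Legendre symbol -1 ⇒ 17 is inert.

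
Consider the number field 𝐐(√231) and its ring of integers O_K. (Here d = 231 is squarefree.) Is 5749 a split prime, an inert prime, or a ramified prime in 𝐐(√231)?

d = 231 ≡ 3 (mod 4), so O_K = ℤ[√231] and disc(K) = 4d = 924.
Since gcd(5749, 924) = 1 the prime 5749 does not ramify.
Compute (231/5749) via Euler: 231^((5749-1)/2) mod 5749 = 5748, so (231/5749) = -1.
Legendre symbol -1 ⇒ 5749 is inert.

5749 remains inert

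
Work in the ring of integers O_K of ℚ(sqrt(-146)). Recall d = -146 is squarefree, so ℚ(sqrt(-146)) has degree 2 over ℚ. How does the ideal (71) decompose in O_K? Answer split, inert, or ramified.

71 remains inert

Since -146 ≢ 1 mod 4, the ring of integers is ℤ[√-146] with discriminant 4·(-146) = -584.
disc(K) = -584 is not divisible by 71; 71 is unramified.
Euler's criterion: (-146)^35 mod 71 = 70. Thus (-146|71) = -1.
Legendre symbol -1 ⇒ 71 is inert.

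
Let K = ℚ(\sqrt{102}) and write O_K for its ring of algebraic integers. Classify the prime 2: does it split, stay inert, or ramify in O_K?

Since 102 ≢ 1 mod 4, the ring of integers is ℤ[√102] with discriminant 4·102 = 408.
disc(K) = 408 = 2·204, so p = 2 is ramified.

ramifies in O_K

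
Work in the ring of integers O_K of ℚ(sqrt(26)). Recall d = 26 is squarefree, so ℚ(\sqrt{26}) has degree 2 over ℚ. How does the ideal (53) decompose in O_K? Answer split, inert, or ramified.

Since 26 ≢ 1 mod 4, the ring of integers is ℤ[√26] with discriminant 4·26 = 104.
Since gcd(53, 104) = 1 the prime 53 does not ramify.
Compute (26/53) via Euler: 26^((53-1)/2) mod 53 = 52, so (26/53) = -1.
d is a non-residue mod p, hence 53 remains inert in O_K.

inert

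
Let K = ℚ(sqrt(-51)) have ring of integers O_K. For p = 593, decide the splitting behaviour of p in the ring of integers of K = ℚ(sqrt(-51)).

p is inert

d = -51 ≡ 1 (mod 4), so O_K = ℤ[(1+√-51)/2] and disc(K) = d = -51.
Since gcd(593, -51) = 1 the prime 593 does not ramify.
Euler's criterion: (-51)^296 mod 593 = 592. Thus (-51|593) = -1.
Legendre symbol -1 ⇒ 593 is inert.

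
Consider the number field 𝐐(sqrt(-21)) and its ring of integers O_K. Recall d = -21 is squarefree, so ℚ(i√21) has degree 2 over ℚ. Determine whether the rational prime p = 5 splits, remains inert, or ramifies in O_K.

5 splits in O_K

-21 mod 4 = 3, hence disc K = 4·(-21) = -84 and O_K = ℤ[√-21].
disc(K) = -84 is not divisible by 5; 5 is unramified.
Compute (-21/5) via Euler: 4^((5-1)/2) mod 5 = 1, so (-21/5) = 1.
Legendre symbol 1 ⇒ 5 is split.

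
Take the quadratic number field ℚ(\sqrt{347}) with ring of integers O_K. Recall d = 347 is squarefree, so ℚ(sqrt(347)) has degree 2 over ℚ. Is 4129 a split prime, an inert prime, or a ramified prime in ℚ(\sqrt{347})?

inert

Since 347 ≢ 1 mod 4, the ring of integers is ℤ[√347] with discriminant 4·347 = 1388.
disc(K) = 1388 is not divisible by 4129; 4129 is unramified.
Legendre symbol by Euler's criterion: (347/4129) ≡ 347^2064 ≡ 4128 (mod 4129), i.e. (347/4129) = -1.
(347/4129) = -1, so 4129 is inert.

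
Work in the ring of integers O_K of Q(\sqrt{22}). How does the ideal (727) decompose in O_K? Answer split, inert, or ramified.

Since 22 ≢ 1 mod 4, the ring of integers is ℤ[√22] with discriminant 4·22 = 88.
727 ∤ 88, so 727 is unramified.
Legendre symbol by Euler's criterion: (22/727) ≡ 22^363 ≡ 726 (mod 727), i.e. (22/727) = -1.
d is a non-residue mod p, hence 727 remains inert in O_K.

727 remains inert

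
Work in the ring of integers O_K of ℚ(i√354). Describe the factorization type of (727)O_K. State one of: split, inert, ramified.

remains prime (inert)

Since -354 ≢ 1 mod 4, the ring of integers is ℤ[√-354] with discriminant 4·(-354) = -1416.
disc(K) = -1416 is not divisible by 727; 727 is unramified.
Euler's criterion: (-354)^363 mod 727 = 726. Thus (-354|727) = -1.
d is a non-residue mod p, hence 727 remains inert in O_K.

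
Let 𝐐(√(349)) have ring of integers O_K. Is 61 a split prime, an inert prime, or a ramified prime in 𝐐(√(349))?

remains prime (inert)

Since 349 ≡ 1 mod 4, the ring of integers is ℤ[(1+√349)/2] with discriminant 349.
Since gcd(61, 349) = 1 the prime 61 does not ramify.
Euler's criterion: 349^30 mod 61 = 60. Thus (349|61) = -1.
Legendre symbol -1 ⇒ 61 is inert.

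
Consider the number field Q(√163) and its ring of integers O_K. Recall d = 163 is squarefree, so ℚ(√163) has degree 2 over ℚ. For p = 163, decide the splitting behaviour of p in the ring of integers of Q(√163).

ramifies in O_K

163 mod 4 = 3, hence disc K = 4·163 = 652 and O_K = ℤ[√163].
Ramification test: 163 | 652. The prime 163 ramifies in K.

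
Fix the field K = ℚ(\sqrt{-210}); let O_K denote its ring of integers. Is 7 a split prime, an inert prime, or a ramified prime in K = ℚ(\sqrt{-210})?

-210 mod 4 = 2, hence disc K = 4·(-210) = -840 and O_K = ℤ[√-210].
7 divides disc(K) = -840, so 7 ramifies.

ramified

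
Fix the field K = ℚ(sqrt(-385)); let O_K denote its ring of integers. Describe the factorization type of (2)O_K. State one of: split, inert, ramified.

d = -385 ≡ 3 (mod 4), so O_K = ℤ[√-385] and disc(K) = 4d = -1540.
2 divides disc(K) = -1540, so 2 ramifies.

ramified — (2) = 𝔭²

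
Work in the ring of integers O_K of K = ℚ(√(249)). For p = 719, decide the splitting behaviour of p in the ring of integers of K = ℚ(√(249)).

d = 249 ≡ 1 (mod 4), so O_K = ℤ[(1+√249)/2] and disc(K) = d = 249.
719 ∤ 249, so 719 is unramified.
Compute (249/719) via Euler: 249^((719-1)/2) mod 719 = 1, so (249/719) = 1.
(249/719) = 1, so 719 splits.

split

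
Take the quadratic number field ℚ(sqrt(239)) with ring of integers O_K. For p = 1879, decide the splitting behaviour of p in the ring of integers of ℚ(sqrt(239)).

split

239 mod 4 = 3, hence disc K = 4·239 = 956 and O_K = ℤ[√239].
disc(K) = 956 is not divisible by 1879; 1879 is unramified.
(239/1879) = 239^939 mod 1879 = 1, giving Legendre symbol 1.
d is a quadratic residue mod p, hence 1879 splits in O_K.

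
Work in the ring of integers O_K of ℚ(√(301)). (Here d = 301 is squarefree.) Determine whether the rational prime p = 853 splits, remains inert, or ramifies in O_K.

301 mod 4 = 1, hence disc K = 301 and O_K = ℤ[(1+√301)/2].
853 ∤ 301, so 853 is unramified.
Compute (301/853) via Euler: 301^((853-1)/2) mod 853 = 852, so (301/853) = -1.
Legendre symbol -1 ⇒ 853 is inert.

inert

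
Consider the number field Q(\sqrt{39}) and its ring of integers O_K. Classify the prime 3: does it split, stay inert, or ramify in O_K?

3 is ramified

d = 39 ≡ 3 (mod 4), so O_K = ℤ[√39] and disc(K) = 4d = 156.
disc(K) = 156 = 3·52, so p = 3 is ramified.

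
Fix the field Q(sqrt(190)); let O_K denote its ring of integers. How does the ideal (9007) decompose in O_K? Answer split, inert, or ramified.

9007 splits in O_K

190 mod 4 = 2, hence disc K = 4·190 = 760 and O_K = ℤ[√190].
9007 ∤ 760, so 9007 is unramified.
Legendre symbol by Euler's criterion: (190/9007) ≡ 190^4503 ≡ 1 (mod 9007), i.e. (190/9007) = 1.
(190/9007) = 1, so 9007 splits.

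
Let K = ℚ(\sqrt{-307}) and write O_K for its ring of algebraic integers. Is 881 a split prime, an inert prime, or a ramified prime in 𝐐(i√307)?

-307 mod 4 = 1, hence disc K = -307 and O_K = ℤ[(1+√-307)/2].
Since gcd(881, -307) = 1 the prime 881 does not ramify.
Euler's criterion: (-307)^440 mod 881 = 880. Thus (-307|881) = -1.
d is a non-residue mod p, hence 881 remains inert in O_K.

remains prime (inert)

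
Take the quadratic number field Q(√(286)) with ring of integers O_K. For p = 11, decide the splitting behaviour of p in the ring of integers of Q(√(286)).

d = 286 ≡ 2 (mod 4), so O_K = ℤ[√286] and disc(K) = 4d = 1144.
11 divides disc(K) = 1144, so 11 ramifies.

ramified — (11) = 𝔭²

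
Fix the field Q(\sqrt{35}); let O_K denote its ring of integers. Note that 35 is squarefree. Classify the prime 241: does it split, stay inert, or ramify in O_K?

Since 35 ≢ 1 mod 4, the ring of integers is ℤ[√35] with discriminant 4·35 = 140.
disc(K) = 140 is not divisible by 241; 241 is unramified.
Compute (35/241) via Euler: 35^((241-1)/2) mod 241 = 240, so (35/241) = -1.
(35/241) = -1, so 241 is inert.

241 remains inert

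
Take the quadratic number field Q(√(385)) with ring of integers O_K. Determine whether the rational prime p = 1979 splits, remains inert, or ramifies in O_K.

p splits

385 mod 4 = 1, hence disc K = 385 and O_K = ℤ[(1+√385)/2].
Since gcd(1979, 385) = 1 the prime 1979 does not ramify.
Legendre symbol by Euler's criterion: (385/1979) ≡ 385^989 ≡ 1 (mod 1979), i.e. (385/1979) = 1.
Legendre symbol 1 ⇒ 1979 is split.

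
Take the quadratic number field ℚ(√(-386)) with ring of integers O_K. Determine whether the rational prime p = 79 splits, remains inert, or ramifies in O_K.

split — (79) = 𝔭₁𝔭₂ with 𝔭₁ ≠ 𝔭₂

Since -386 ≢ 1 mod 4, the ring of integers is ℤ[√-386] with discriminant 4·(-386) = -1544.
Since gcd(79, -1544) = 1 the prime 79 does not ramify.
Euler's criterion: (-386)^39 mod 79 = 1. Thus (-386|79) = 1.
Legendre symbol 1 ⇒ 79 is split.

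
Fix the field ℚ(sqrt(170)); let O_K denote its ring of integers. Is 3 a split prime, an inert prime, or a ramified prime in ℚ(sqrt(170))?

Since 170 ≢ 1 mod 4, the ring of integers is ℤ[√170] with discriminant 4·170 = 680.
Since gcd(3, 680) = 1 the prime 3 does not ramify.
(170/3) = 2^1 mod 3 = 2, giving Legendre symbol -1.
Legendre symbol -1 ⇒ 3 is inert.

remains prime (inert)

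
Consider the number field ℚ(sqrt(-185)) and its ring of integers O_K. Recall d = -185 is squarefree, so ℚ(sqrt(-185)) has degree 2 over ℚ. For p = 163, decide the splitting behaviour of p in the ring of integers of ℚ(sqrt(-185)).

d = -185 ≡ 3 (mod 4), so O_K = ℤ[√-185] and disc(K) = 4d = -740.
Since gcd(163, -740) = 1 the prime 163 does not ramify.
(-185/163) = 141^81 mod 163 = 162, giving Legendre symbol -1.
Legendre symbol -1 ⇒ 163 is inert.

inert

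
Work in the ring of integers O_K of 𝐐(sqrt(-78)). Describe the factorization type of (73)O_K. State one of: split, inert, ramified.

73 remains inert

d = -78 ≡ 2 (mod 4), so O_K = ℤ[√-78] and disc(K) = 4d = -312.
disc(K) = -312 is not divisible by 73; 73 is unramified.
(-78/73) = 68^36 mod 73 = 72, giving Legendre symbol -1.
d is a non-residue mod p, hence 73 remains inert in O_K.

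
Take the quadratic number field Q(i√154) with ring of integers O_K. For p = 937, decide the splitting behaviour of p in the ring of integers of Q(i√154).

937 splits in O_K

d = -154 ≡ 2 (mod 4), so O_K = ℤ[√-154] and disc(K) = 4d = -616.
937 ∤ -616, so 937 is unramified.
(-154/937) = 783^468 mod 937 = 1, giving Legendre symbol 1.
d is a quadratic residue mod p, hence 937 splits in O_K.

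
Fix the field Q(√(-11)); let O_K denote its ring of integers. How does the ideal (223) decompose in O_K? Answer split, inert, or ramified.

split — (223) = 𝔭₁𝔭₂ with 𝔭₁ ≠ 𝔭₂

Since -11 ≡ 1 mod 4, the ring of integers is ℤ[(1+√-11)/2] with discriminant -11.
Since gcd(223, -11) = 1 the prime 223 does not ramify.
(-11/223) = 212^111 mod 223 = 1, giving Legendre symbol 1.
Legendre symbol 1 ⇒ 223 is split.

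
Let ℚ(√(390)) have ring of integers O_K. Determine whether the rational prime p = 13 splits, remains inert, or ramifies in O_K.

d = 390 ≡ 2 (mod 4), so O_K = ℤ[√390] and disc(K) = 4d = 1560.
13 divides disc(K) = 1560, so 13 ramifies.

ramifies in O_K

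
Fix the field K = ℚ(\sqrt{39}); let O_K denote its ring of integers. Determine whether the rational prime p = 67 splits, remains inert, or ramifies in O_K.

Since 39 ≢ 1 mod 4, the ring of integers is ℤ[√39] with discriminant 4·39 = 156.
disc(K) = 156 is not divisible by 67; 67 is unramified.
Compute (39/67) via Euler: 39^((67-1)/2) mod 67 = 1, so (39/67) = 1.
Legendre symbol 1 ⇒ 67 is split.

splits completely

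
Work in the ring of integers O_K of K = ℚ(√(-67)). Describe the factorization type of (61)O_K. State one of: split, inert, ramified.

d = -67 ≡ 1 (mod 4), so O_K = ℤ[(1+√-67)/2] and disc(K) = d = -67.
Since gcd(61, -67) = 1 the prime 61 does not ramify.
(-67/61) = 55^30 mod 61 = 60, giving Legendre symbol -1.
Legendre symbol -1 ⇒ 61 is inert.

inert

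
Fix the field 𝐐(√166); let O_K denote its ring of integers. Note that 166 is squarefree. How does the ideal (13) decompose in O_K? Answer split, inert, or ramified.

p splits

166 mod 4 = 2, hence disc K = 4·166 = 664 and O_K = ℤ[√166].
13 ∤ 664, so 13 is unramified.
(166/13) = 10^6 mod 13 = 1, giving Legendre symbol 1.
Legendre symbol 1 ⇒ 13 is split.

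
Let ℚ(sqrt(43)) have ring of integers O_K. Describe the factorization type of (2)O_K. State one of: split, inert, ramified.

ramified — (2) = 𝔭²

d = 43 ≡ 3 (mod 4), so O_K = ℤ[√43] and disc(K) = 4d = 172.
disc(K) = 172 = 2·86, so p = 2 is ramified.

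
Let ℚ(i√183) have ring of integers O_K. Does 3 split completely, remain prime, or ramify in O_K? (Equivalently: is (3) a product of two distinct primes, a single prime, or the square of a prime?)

ramified

-183 mod 4 = 1, hence disc K = -183 and O_K = ℤ[(1+√-183)/2].
disc(K) = -183 = 3·(-61), so p = 3 is ramified.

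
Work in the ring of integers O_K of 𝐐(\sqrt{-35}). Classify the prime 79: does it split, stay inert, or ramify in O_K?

d = -35 ≡ 1 (mod 4), so O_K = ℤ[(1+√-35)/2] and disc(K) = d = -35.
disc(K) = -35 is not divisible by 79; 79 is unramified.
Legendre symbol by Euler's criterion: (-35/79) ≡ (-35)^39 ≡ 1 (mod 79), i.e. (-35/79) = 1.
(-35/79) = 1, so 79 splits.

splits completely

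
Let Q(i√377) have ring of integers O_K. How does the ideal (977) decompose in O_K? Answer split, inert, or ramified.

p is inert

Since -377 ≢ 1 mod 4, the ring of integers is ℤ[√-377] with discriminant 4·(-377) = -1508.
Since gcd(977, -1508) = 1 the prime 977 does not ramify.
Legendre symbol by Euler's criterion: (-377/977) ≡ (-377)^488 ≡ 976 (mod 977), i.e. (-377/977) = -1.
(-377/977) = -1, so 977 is inert.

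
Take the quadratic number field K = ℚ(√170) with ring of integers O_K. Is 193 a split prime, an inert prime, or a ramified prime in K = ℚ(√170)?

splits completely

Since 170 ≢ 1 mod 4, the ring of integers is ℤ[√170] with discriminant 4·170 = 680.
Since gcd(193, 680) = 1 the prime 193 does not ramify.
Legendre symbol by Euler's criterion: (170/193) ≡ 170^96 ≡ 1 (mod 193), i.e. (170/193) = 1.
d is a quadratic residue mod p, hence 193 splits in O_K.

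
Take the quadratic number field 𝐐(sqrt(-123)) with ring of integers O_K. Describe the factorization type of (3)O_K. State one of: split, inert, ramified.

ramified — (3) = 𝔭²

-123 mod 4 = 1, hence disc K = -123 and O_K = ℤ[(1+√-123)/2].
disc(K) = -123 = 3·(-41), so p = 3 is ramified.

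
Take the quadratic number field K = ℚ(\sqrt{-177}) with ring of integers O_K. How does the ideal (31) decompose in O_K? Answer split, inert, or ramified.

d = -177 ≡ 3 (mod 4), so O_K = ℤ[√-177] and disc(K) = 4d = -708.
disc(K) = -708 is not divisible by 31; 31 is unramified.
Euler's criterion: (-177)^15 mod 31 = 1. Thus (-177|31) = 1.
d is a quadratic residue mod p, hence 31 splits in O_K.

31 splits in O_K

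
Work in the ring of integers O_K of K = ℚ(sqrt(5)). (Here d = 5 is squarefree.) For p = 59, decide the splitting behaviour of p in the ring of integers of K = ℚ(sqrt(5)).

5 mod 4 = 1, hence disc K = 5 and O_K = ℤ[(1+√5)/2].
disc(K) = 5 is not divisible by 59; 59 is unramified.
(5/59) = 5^29 mod 59 = 1, giving Legendre symbol 1.
d is a quadratic residue mod p, hence 59 splits in O_K.

splits completely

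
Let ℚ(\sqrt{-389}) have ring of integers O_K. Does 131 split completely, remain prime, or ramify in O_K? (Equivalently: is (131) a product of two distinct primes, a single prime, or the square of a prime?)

splits completely

Since -389 ≢ 1 mod 4, the ring of integers is ℤ[√-389] with discriminant 4·(-389) = -1556.
disc(K) = -1556 is not divisible by 131; 131 is unramified.
(-389/131) = 4^65 mod 131 = 1, giving Legendre symbol 1.
d is a quadratic residue mod p, hence 131 splits in O_K.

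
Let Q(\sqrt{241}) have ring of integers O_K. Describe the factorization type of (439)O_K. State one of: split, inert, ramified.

d = 241 ≡ 1 (mod 4), so O_K = ℤ[(1+√241)/2] and disc(K) = d = 241.
Since gcd(439, 241) = 1 the prime 439 does not ramify.
Compute (241/439) via Euler: 241^((439-1)/2) mod 439 = 438, so (241/439) = -1.
(241/439) = -1, so 439 is inert.

p is inert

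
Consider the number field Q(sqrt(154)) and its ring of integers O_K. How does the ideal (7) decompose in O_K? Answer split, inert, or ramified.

154 mod 4 = 2, hence disc K = 4·154 = 616 and O_K = ℤ[√154].
Ramification test: 7 | 616. The prime 7 ramifies in K.

p ramifies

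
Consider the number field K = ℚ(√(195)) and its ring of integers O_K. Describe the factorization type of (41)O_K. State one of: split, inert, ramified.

Since 195 ≢ 1 mod 4, the ring of integers is ℤ[√195] with discriminant 4·195 = 780.
disc(K) = 780 is not divisible by 41; 41 is unramified.
(195/41) = 31^20 mod 41 = 1, giving Legendre symbol 1.
(195/41) = 1, so 41 splits.

split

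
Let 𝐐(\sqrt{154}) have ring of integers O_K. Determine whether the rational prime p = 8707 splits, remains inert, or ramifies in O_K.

remains prime (inert)

154 mod 4 = 2, hence disc K = 4·154 = 616 and O_K = ℤ[√154].
disc(K) = 616 is not divisible by 8707; 8707 is unramified.
(154/8707) = 154^4353 mod 8707 = 8706, giving Legendre symbol -1.
(154/8707) = -1, so 8707 is inert.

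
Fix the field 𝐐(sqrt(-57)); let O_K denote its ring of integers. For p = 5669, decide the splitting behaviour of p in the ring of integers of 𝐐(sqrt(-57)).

inert — (5669) stays prime in O_K

-57 mod 4 = 3, hence disc K = 4·(-57) = -228 and O_K = ℤ[√-57].
Since gcd(5669, -228) = 1 the prime 5669 does not ramify.
(-57/5669) = 5612^2834 mod 5669 = 5668, giving Legendre symbol -1.
d is a non-residue mod p, hence 5669 remains inert in O_K.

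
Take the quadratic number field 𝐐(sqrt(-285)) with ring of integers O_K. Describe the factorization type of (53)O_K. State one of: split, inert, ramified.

-285 mod 4 = 3, hence disc K = 4·(-285) = -1140 and O_K = ℤ[√-285].
Since gcd(53, -1140) = 1 the prime 53 does not ramify.
(-285/53) = 33^26 mod 53 = 52, giving Legendre symbol -1.
Legendre symbol -1 ⇒ 53 is inert.

53 remains inert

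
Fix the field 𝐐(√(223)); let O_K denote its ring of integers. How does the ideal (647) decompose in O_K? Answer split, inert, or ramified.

d = 223 ≡ 3 (mod 4), so O_K = ℤ[√223] and disc(K) = 4d = 892.
disc(K) = 892 is not divisible by 647; 647 is unramified.
Compute (223/647) via Euler: 223^((647-1)/2) mod 647 = 646, so (223/647) = -1.
d is a non-residue mod p, hence 647 remains inert in O_K.

p is inert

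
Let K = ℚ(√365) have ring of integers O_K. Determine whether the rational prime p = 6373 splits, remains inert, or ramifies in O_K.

Since 365 ≡ 1 mod 4, the ring of integers is ℤ[(1+√365)/2] with discriminant 365.
disc(K) = 365 is not divisible by 6373; 6373 is unramified.
(365/6373) = 365^3186 mod 6373 = 1, giving Legendre symbol 1.
Legendre symbol 1 ⇒ 6373 is split.

splits completely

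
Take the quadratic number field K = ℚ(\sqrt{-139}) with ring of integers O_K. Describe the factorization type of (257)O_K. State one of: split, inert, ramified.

d = -139 ≡ 1 (mod 4), so O_K = ℤ[(1+√-139)/2] and disc(K) = d = -139.
Since gcd(257, -139) = 1 the prime 257 does not ramify.
Legendre symbol by Euler's criterion: (-139/257) ≡ (-139)^128 ≡ 1 (mod 257), i.e. (-139/257) = 1.
(-139/257) = 1, so 257 splits.

splits completely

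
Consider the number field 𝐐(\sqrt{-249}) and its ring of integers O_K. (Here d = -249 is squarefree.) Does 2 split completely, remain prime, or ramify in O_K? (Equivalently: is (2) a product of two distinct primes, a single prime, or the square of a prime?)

-249 mod 4 = 3, hence disc K = 4·(-249) = -996 and O_K = ℤ[√-249].
Ramification test: 2 | -996. The prime 2 ramifies in K.

ramifies in O_K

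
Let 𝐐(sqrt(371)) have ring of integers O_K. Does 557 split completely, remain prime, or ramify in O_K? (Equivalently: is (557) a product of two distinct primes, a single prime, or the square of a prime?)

Since 371 ≢ 1 mod 4, the ring of integers is ℤ[√371] with discriminant 4·371 = 1484.
557 ∤ 1484, so 557 is unramified.
Legendre symbol by Euler's criterion: (371/557) ≡ 371^278 ≡ 556 (mod 557), i.e. (371/557) = -1.
d is a non-residue mod p, hence 557 remains inert in O_K.

inert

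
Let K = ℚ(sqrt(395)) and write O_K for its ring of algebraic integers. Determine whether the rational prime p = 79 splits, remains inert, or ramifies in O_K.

ramified

Since 395 ≢ 1 mod 4, the ring of integers is ℤ[√395] with discriminant 4·395 = 1580.
79 divides disc(K) = 1580, so 79 ramifies.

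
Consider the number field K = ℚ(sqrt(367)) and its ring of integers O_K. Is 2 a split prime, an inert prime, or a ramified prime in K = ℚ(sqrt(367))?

Since 367 ≢ 1 mod 4, the ring of integers is ℤ[√367] with discriminant 4·367 = 1468.
Ramification test: 2 | 1468. The prime 2 ramifies in K.

p ramifies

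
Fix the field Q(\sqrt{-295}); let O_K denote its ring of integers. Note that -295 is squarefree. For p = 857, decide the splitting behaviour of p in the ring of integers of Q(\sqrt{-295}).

p splits

-295 mod 4 = 1, hence disc K = -295 and O_K = ℤ[(1+√-295)/2].
857 ∤ -295, so 857 is unramified.
(-295/857) = 562^428 mod 857 = 1, giving Legendre symbol 1.
Legendre symbol 1 ⇒ 857 is split.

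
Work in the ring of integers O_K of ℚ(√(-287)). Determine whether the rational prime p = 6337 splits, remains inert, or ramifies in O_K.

d = -287 ≡ 1 (mod 4), so O_K = ℤ[(1+√-287)/2] and disc(K) = d = -287.
disc(K) = -287 is not divisible by 6337; 6337 is unramified.
Legendre symbol by Euler's criterion: (-287/6337) ≡ (-287)^3168 ≡ 1 (mod 6337), i.e. (-287/6337) = 1.
d is a quadratic residue mod p, hence 6337 splits in O_K.

splits completely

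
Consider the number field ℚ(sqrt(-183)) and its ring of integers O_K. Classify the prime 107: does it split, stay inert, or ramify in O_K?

107 remains inert

d = -183 ≡ 1 (mod 4), so O_K = ℤ[(1+√-183)/2] and disc(K) = d = -183.
107 ∤ -183, so 107 is unramified.
(-183/107) = 31^53 mod 107 = 106, giving Legendre symbol -1.
(-183/107) = -1, so 107 is inert.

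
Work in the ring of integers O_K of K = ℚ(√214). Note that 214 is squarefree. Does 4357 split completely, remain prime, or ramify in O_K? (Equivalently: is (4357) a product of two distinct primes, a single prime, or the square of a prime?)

Since 214 ≢ 1 mod 4, the ring of integers is ℤ[√214] with discriminant 4·214 = 856.
4357 ∤ 856, so 4357 is unramified.
Compute (214/4357) via Euler: 214^((4357-1)/2) mod 4357 = 1, so (214/4357) = 1.
(214/4357) = 1, so 4357 splits.

4357 splits in O_K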